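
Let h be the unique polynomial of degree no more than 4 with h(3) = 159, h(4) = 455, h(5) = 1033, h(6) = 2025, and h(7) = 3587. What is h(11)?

Using the Lagrange interpolation formula with nodes 3, 4, 5, 6, 7:
  L_0(x) = (x - 4)(x - 5)(x - 6)(x - 7) / 24
  L_1(x) = (x - 3)(x - 5)(x - 6)(x - 7) / -6
  L_2(x) = (x - 3)(x - 4)(x - 6)(x - 7) / 4
  L_3(x) = (x - 3)(x - 4)(x - 5)(x - 7) / -6
  L_4(x) = (x - 3)(x - 4)(x - 5)(x - 6) / 24
Then h(x) = 159·L_0(x) + 455·L_1(x) + 1033·L_2(x) + 2025·L_3(x) + 3587·L_4(x).
Expanding and collecting terms gives h(x) = x^4 + 4x^3 - 4x^2 + x + 3.
Evaluating at x = 11: h(11) = 19495.

19495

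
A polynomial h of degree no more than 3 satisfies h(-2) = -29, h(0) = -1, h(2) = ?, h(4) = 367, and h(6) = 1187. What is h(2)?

The 4 known points determine the degree-3 polynomial uniquely.
Write h(n) = an^3 + bn^2 + cn + d. Substituting each data point gives a linear system:
  -8a + 4b - 2c + d = -29
  d = -1
  64a + 16b + 4c + d = 367
  216a + 36b + 6c + d = 1187
Solving the system yields a = 5, b = 3, c = 0, d = -1.
So h(n) = 5n³ + 3n² - 1.
Then h(2) = 51.

51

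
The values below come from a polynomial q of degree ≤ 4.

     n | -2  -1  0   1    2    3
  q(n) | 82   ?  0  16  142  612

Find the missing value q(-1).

The 5 known points determine the degree-4 polynomial uniquely.
Write q(n) = an^4 + bn^3 + cn^2 + dn + e. Substituting each data point gives a linear system:
  16a - 8b + 4c - 2d + e = 82
  e = 0
  a + b + c + d + e = 16
  16a + 8b + 4c + 2d + e = 142
  81a + 27b + 9c + 3d + e = 612
Solving the system yields a = 6, b = 3, c = 4, d = 3, e = 0.
So q(n) = 6n⁴ + 3n³ + 4n² + 3n.
Then q(-1) = 4.

4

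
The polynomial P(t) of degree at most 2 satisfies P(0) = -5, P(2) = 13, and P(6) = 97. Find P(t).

P(t) = 2t^2 + 5t - 5

Write P(t) = at^2 + bt + c. Substituting each data point gives a linear system:
  c = -5
  4a + 2b + c = 13
  36a + 6b + c = 97
Solving the system yields a = 2, b = 5, c = -5.
So P(t) = 2t² + 5t - 5.
Check: P(6) = 97. ✓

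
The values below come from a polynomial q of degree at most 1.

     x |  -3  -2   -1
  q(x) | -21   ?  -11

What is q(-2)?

On equispaced nodes a degree-1 polynomial has vanishing second forward difference, so
  q(-3) - 2·q(-2) + q(-1) = 0.
Substituting the known values and solving for q(-2):
  -2·q(-2) = 32
  q(-2) = -16.

-16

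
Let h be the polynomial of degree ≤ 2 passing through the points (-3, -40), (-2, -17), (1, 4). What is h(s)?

h(s) = -4s^2 + 3s + 5

Using the Lagrange interpolation formula with nodes -3, -2, 1:
  L_0(s) = (s + 2)(s - 1) / 4
  L_1(s) = (s + 3)(s - 1) / -3
  L_2(s) = (s + 3)(s + 2) / 12
Then h(s) = -40·L_0(s) - 17·L_1(s) + 4·L_2(s).
Expanding and collecting terms gives h(s) = -4s^2 + 3s + 5.
Check: h(-2) = -17. ✓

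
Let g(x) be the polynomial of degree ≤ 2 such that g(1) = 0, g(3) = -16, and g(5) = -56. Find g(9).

-208

Using the Lagrange interpolation formula with nodes 1, 3, 5:
  L_0(x) = (x - 3)(x - 5) / 8
  L_1(x) = (x - 1)(x - 5) / -4
  L_2(x) = (x - 1)(x - 3) / 8
Then g(x) = 0·L_0(x) - 16·L_1(x) - 56·L_2(x).
Expanding and collecting terms gives g(x) = -3x^2 + 4x - 1.
Evaluating at x = 9: g(9) = -208.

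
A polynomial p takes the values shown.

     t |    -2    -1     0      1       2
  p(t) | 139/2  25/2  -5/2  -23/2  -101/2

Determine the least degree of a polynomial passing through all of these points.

Forward differences of the values at t = -2, -1, 0, 1, 2:
  p  : 139/2  25/2  -5/2  -23/2  -101/2
  Δ  : -57  -15  -9  -39
  Δ^2: 42  6  -30
  Δ^3: -36  -36
  Δ^4: 0
The third differences are constant (-36) and nonzero, while all higher differences vanish, so the minimal degree is 3.

3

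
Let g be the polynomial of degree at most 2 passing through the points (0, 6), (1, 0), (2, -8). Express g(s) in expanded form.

g(s) = -s^2 - 5s + 6

Write g(s) = as^2 + bs + c. Substituting each data point gives a linear system:
  c = 6
  a + b + c = 0
  4a + 2b + c = -8
Solving the system yields a = -1, b = -5, c = 6.
So g(s) = -s^2 - 5s + 6.
Check: g(1) = 0. ✓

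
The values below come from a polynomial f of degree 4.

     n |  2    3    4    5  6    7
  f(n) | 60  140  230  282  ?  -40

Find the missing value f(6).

224

The 5 known points determine the degree-4 polynomial uniquely.
Write f(n) = an^4 + bn^3 + cn^2 + dn + e. Substituting each data point gives a linear system:
  16a + 8b + 4c + 2d + e = 60
  81a + 27b + 9c + 3d + e = 140
  256a + 64b + 16c + 4d + e = 230
  625a + 125b + 25c + 5d + e = 282
  2401a + 343b + 49c + 7d + e = -40
Solving the system yields a = -1, b = 6, c = 6, d = 1, e = 2.
So f(n) = -n^4 + 6n^3 + 6n^2 + n + 2.
Then f(6) = 224.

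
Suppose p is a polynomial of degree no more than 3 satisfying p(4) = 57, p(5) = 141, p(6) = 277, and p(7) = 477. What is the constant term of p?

Write p(n) = an^3 + bn^2 + cn + d. Substituting each data point gives a linear system:
  64a + 16b + 4c + d = 57
  125a + 25b + 5c + d = 141
  216a + 36b + 6c + d = 277
  343a + 49b + 7c + d = 477
Solving the system yields a = 2, b = -4, c = -2, d = 1.
So p(n) = 2n³ - 4n² - 2n + 1.
The constant term is 1.

1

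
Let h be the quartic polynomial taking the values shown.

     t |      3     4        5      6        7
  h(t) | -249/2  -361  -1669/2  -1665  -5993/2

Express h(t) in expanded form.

Using the Lagrange interpolation formula with nodes 3, 4, 5, 6, 7:
  L_0(t) = (t - 4)(t - 5)(t - 6)(t - 7) / 24
  L_1(t) = (t - 3)(t - 5)(t - 6)(t - 7) / -6
  L_2(t) = (t - 3)(t - 4)(t - 6)(t - 7) / 4
  L_3(t) = (t - 3)(t - 4)(t - 5)(t - 7) / -6
  L_4(t) = (t - 3)(t - 4)(t - 5)(t - 6) / 24
Then h(t) = -249/2·L_0(t) - 361·L_1(t) - 1669/2·L_2(t) - 1665·L_3(t) - 5993/2·L_4(t).
Expanding and collecting terms gives h(t) = -t^4 - 2t^3 + (5/2)t^2 - 5t + 3.
Check: h(4) = -361. ✓

h(t) = -t^4 - 2t^3 + (5/2)t^2 - 5t + 3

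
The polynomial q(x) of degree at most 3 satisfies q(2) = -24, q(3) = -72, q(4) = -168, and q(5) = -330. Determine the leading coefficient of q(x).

-3

Write q(x) = ax^3 + bx^2 + cx + d. Substituting each data point gives a linear system:
  8a + 4b + 2c + d = -24
  27a + 9b + 3c + d = -72
  64a + 16b + 4c + d = -168
  125a + 25b + 5c + d = -330
Solving the system yields a = -3, b = 3, c = -6, d = 0.
So q(x) = -3x³ + 3x² - 6x.
The leading coefficient is -3.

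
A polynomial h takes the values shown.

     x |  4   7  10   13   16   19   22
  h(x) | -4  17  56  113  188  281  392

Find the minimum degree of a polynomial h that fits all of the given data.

2

Forward differences of the values at x = 4, 7, 10, 13, 16, 19, 22:
  h  : -4  17  56  113  188  281  392
  Δ  : 21  39  57  75  93  111
  Δ^2: 18  18  18  18  18
  Δ^3: 0  0  0  0
  Δ^4: 0  0  0
  Δ^5: 0  0
  Δ^6: 0
The second differences are constant (18) and nonzero, while all higher differences vanish, so the minimal degree is 2.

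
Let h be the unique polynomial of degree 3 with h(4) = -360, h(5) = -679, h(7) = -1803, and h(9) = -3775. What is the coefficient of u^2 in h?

Write h(u) = au^3 + bu^2 + cu + d. Substituting each data point gives a linear system:
  64a + 16b + 4c + d = -360
  125a + 25b + 5c + d = -679
  343a + 49b + 7c + d = -1803
  729a + 81b + 9c + d = -3775
Solving the system yields a = -5, b = -1, c = -5, d = -4.
So h(u) = -5u³ - u² - 5u - 4.
The coefficient of u^2 is -1.

-1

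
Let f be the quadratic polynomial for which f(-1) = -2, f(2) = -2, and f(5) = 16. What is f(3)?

2

Forward differences of the values at x = -1, 2, 5:
  f  : -2  -2  16
  Δ  : 0  18
  Δ^2: 18
The second differences are constant, confirming degree 2.
Interpolating (Newton forward form) and evaluating at x = 3 gives f(3) = 2.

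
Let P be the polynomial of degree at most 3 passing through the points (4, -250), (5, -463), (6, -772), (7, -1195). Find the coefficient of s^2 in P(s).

Write P(s) = as^3 + bs^2 + cs + d. Substituting each data point gives a linear system:
  64a + 16b + 4c + d = -250
  125a + 25b + 5c + d = -463
  216a + 36b + 6c + d = -772
  343a + 49b + 7c + d = -1195
Solving the system yields a = -3, b = -3, c = -3, d = 2.
So P(s) = -3s^3 - 3s^2 - 3s + 2.
The coefficient of s^2 is -3.

-3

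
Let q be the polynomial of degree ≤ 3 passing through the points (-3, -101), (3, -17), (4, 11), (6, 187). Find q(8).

603

Write q(n) = an^3 + bn^2 + cn + d. Substituting each data point gives a linear system:
  -27a + 9b - 3c + d = -101
  27a + 9b + 3c + d = -17
  64a + 16b + 4c + d = 11
  216a + 36b + 6c + d = 187
Solving the system yields a = 2, b = -6, c = -4, d = -5.
So q(n) = 2n^3 - 6n^2 - 4n - 5.
Then q(8) = 603.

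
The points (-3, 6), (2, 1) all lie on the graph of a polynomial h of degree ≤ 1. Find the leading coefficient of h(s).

-1

Write h(s) = as + b. Substituting each data point gives a linear system:
  -3a + b = 6
  2a + b = 1
Solving the system yields a = -1, b = 3.
So h(s) = -s + 3.
The leading coefficient is -1.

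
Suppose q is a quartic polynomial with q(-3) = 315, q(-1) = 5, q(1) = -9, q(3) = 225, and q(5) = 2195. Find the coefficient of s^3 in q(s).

Write q(s) = as^4 + bs^3 + cs^2 + ds + e. Substituting each data point gives a linear system:
  81a - 27b + 9c - 3d + e = 315
  a - b + c - d + e = 5
  a + b + c + d + e = -9
  81a + 27b + 9c + 3d + e = 225
  625a + 125b + 25c + 5d + e = 2195
Solving the system yields a = 4, b = -1, c = -6, d = -6, e = 0.
So q(s) = 4s⁴ - s³ - 6s² - 6s.
The coefficient of s^3 is -1.

-1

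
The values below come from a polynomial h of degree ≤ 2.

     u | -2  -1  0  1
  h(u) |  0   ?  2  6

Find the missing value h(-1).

On equispaced nodes a degree-2 polynomial has vanishing third forward difference, so
  - h(-2) + 3·h(-1) - 3·h(0) + h(1) = 0.
Substituting the known values and solving for h(-1):
  3·h(-1) = 0
  h(-1) = 0.

0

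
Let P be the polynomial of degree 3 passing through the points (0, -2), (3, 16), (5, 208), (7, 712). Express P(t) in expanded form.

P(t) = 3t^3 - 6t^2 - 3t - 2

Write P(t) = at^3 + bt^2 + ct + d. Substituting each data point gives a linear system:
  d = -2
  27a + 9b + 3c + d = 16
  125a + 25b + 5c + d = 208
  343a + 49b + 7c + d = 712
Solving the system yields a = 3, b = -6, c = -3, d = -2.
So P(t) = 3t^3 - 6t^2 - 3t - 2.
Check: P(0) = -2. ✓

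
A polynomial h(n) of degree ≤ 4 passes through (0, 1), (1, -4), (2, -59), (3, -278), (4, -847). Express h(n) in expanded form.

h(n) = -3n^4 - n^3 - n^2 + 1

Write h(n) = an^4 + bn^3 + cn^2 + dn + e. Substituting each data point gives a linear system:
  e = 1
  a + b + c + d + e = -4
  16a + 8b + 4c + 2d + e = -59
  81a + 27b + 9c + 3d + e = -278
  256a + 64b + 16c + 4d + e = -847
Solving the system yields a = -3, b = -1, c = -1, d = 0, e = 1.
So h(n) = -3n^4 - n^3 - n^2 + 1.
Check: h(3) = -278. ✓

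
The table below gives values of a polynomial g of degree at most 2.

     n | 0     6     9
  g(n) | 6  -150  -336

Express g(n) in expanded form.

g(n) = -4n^2 - 2n + 6

Write g(n) = an^2 + bn + c. Substituting each data point gives a linear system:
  c = 6
  36a + 6b + c = -150
  81a + 9b + c = -336
Solving the system yields a = -4, b = -2, c = 6.
So g(n) = -4n^2 - 2n + 6.
Check: g(9) = -336. ✓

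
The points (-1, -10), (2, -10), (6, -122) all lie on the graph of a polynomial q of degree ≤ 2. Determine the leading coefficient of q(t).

Write q(t) = at^2 + bt + c. Substituting each data point gives a linear system:
  a - b + c = -10
  4a + 2b + c = -10
  36a + 6b + c = -122
Solving the system yields a = -4, b = 4, c = -2.
So q(t) = -4t^2 + 4t - 2.
The leading coefficient is -4.

-4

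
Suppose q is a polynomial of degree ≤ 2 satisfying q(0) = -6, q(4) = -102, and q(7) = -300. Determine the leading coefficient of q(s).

Write q(s) = as^2 + bs + c. Substituting each data point gives a linear system:
  c = -6
  16a + 4b + c = -102
  49a + 7b + c = -300
Solving the system yields a = -6, b = 0, c = -6.
So q(s) = -6s^2 - 6.
The leading coefficient is -6.

-6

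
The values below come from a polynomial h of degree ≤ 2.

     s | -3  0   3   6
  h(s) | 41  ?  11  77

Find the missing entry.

On equispaced nodes a degree-2 polynomial has vanishing third forward difference, so
  - h(-3) + 3·h(0) - 3·h(3) + h(6) = 0.
Substituting the known values and solving for h(0):
  3·h(0) = -3
  h(0) = -1.

-1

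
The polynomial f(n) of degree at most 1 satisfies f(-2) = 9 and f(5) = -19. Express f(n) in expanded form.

f(n) = -4n + 1

Write f(n) = an + b. Substituting each data point gives a linear system:
  -2a + b = 9
  5a + b = -19
Solving the system yields a = -4, b = 1.
So f(n) = -4n + 1.
Check: f(5) = -19. ✓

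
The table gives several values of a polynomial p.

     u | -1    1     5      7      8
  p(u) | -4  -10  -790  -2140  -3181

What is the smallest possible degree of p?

3

Divided differences on the nodes -1, 1, 5, 7, 8:
  order 0: -4  -10  -790  -2140  -3181
  order 1: -3  -195  -675  -1041
  order 2: -32  -80  -122
  order 3: -6  -6
  order 4: 0
The order-3 divided differences are all -6 (nonzero) and every higher order vanishes, so the data lies on a polynomial of degree exactly 3.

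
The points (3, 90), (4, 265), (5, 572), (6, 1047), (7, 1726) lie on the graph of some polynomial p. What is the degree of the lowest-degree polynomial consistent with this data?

Forward differences of the values at x = 3, 4, 5, 6, 7:
  p  : 90  265  572  1047  1726
  Δ  : 175  307  475  679
  Δ^2: 132  168  204
  Δ^3: 36  36
  Δ^4: 0
The third differences are constant (36) and nonzero, while all higher differences vanish, so the minimal degree is 3.

3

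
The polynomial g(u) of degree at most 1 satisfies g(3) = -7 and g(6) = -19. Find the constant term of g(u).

Write g(u) = au + b. Substituting each data point gives a linear system:
  3a + b = -7
  6a + b = -19
Solving the system yields a = -4, b = 5.
So g(u) = -4u + 5.
The constant term is 5.

5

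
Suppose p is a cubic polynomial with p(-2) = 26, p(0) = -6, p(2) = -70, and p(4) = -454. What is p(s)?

p(s) = -6s^3 - 4s^2 - 6

Using the Lagrange interpolation formula with nodes -2, 0, 2, 4:
  L_0(s) = s(s - 2)(s - 4) / -48
  L_1(s) = (s + 2)(s - 2)(s - 4) / 16
  L_2(s) = (s + 2)s(s - 4) / -16
  L_3(s) = (s + 2)s(s - 2) / 48
Then p(s) = 26·L_0(s) - 6·L_1(s) - 70·L_2(s) - 454·L_3(s).
Expanding and collecting terms gives p(s) = -6s^3 - 4s^2 - 6.
Check: p(-2) = 26. ✓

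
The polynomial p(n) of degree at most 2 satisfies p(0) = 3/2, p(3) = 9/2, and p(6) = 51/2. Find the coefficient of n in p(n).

-2

Write p(n) = an^2 + bn + c. Substituting each data point gives a linear system:
  c = 3/2
  9a + 3b + c = 9/2
  36a + 6b + c = 51/2
Solving the system yields a = 1, b = -2, c = 3/2.
So p(n) = n^2 - 2n + 3/2.
The coefficient of n is -2.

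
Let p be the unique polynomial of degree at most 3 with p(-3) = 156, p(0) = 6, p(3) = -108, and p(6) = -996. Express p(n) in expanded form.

p(n) = -5n^3 + 2n^2 + n + 6

Write p(n) = an^3 + bn^2 + cn + d. Substituting each data point gives a linear system:
  -27a + 9b - 3c + d = 156
  d = 6
  27a + 9b + 3c + d = -108
  216a + 36b + 6c + d = -996
Solving the system yields a = -5, b = 2, c = 1, d = 6.
So p(n) = -5n³ + 2n² + n + 6.
Check: p(-3) = 156. ✓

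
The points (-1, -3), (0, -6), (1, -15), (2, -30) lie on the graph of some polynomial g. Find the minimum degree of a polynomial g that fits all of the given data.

2

Forward differences of the values at t = -1, 0, 1, 2:
  g  : -3  -6  -15  -30
  Δ  : -3  -9  -15
  Δ^2: -6  -6
  Δ^3: 0
The second differences are constant (-6) and nonzero, while all higher differences vanish, so the minimal degree is 2.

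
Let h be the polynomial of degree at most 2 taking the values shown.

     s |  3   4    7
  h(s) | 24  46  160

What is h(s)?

h(s) = 4s^2 - 6s + 6

Write h(s) = as^2 + bs + c. Substituting each data point gives a linear system:
  9a + 3b + c = 24
  16a + 4b + c = 46
  49a + 7b + c = 160
Solving the system yields a = 4, b = -6, c = 6.
So h(s) = 4s^2 - 6s + 6.
Check: h(3) = 24. ✓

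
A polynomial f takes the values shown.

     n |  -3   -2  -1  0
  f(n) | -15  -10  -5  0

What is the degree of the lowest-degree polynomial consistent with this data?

Forward differences of the values at n = -3, -2, -1, 0:
  f  : -15  -10  -5  0
  Δ  : 5  5  5
  Δ^2: 0  0
  Δ^3: 0
The first differences are constant (5) and nonzero, while all higher differences vanish, so the minimal degree is 1.

1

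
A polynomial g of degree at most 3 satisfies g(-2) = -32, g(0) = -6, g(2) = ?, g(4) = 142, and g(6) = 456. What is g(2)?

20

On equispaced nodes a degree-3 polynomial has vanishing fourth forward difference, so
  g(-2) - 4·g(0) + 6·g(2) - 4·g(4) + g(6) = 0.
Substituting the known values and solving for g(2):
  6·g(2) = 120
  g(2) = 20.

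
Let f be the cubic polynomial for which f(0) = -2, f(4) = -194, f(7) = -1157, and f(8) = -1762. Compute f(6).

Using the Lagrange interpolation formula with nodes 0, 4, 7, 8:
  L_0(x) = (x - 4)(x - 7)(x - 8) / -224
  L_1(x) = x(x - 7)(x - 8) / 48
  L_2(x) = x(x - 4)(x - 8) / -21
  L_3(x) = x(x - 4)(x - 7) / 32
Then f(x) = -2·L_0(x) - 194·L_1(x) - 1157·L_2(x) - 1762·L_3(x).
Expanding and collecting terms gives f(x) = -4x³ + 5x² - 4x - 2.
Evaluating at x = 6: f(6) = -710.

-710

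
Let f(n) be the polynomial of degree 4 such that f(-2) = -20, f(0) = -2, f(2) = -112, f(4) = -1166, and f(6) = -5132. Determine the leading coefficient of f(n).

Write f(n) = an^4 + bn^3 + cn^2 + dn + e. Substituting each data point gives a linear system:
  16a - 8b + 4c - 2d + e = -20
  e = -2
  16a + 8b + 4c + 2d + e = -112
  256a + 64b + 16c + 4d + e = -1166
  1296a + 216b + 36c + 6d + e = -5132
Solving the system yields a = -3, b = -5, c = -4, d = -3, e = -2.
So f(n) = -3n⁴ - 5n³ - 4n² - 3n - 2.
The leading coefficient is -3.

-3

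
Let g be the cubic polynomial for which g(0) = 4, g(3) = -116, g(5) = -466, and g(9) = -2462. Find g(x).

Using the Lagrange interpolation formula with nodes 0, 3, 5, 9:
  L_0(x) = (x - 3)(x - 5)(x - 9) / -135
  L_1(x) = x(x - 5)(x - 9) / 36
  L_2(x) = x(x - 3)(x - 9) / -40
  L_3(x) = x(x - 3)(x - 5) / 216
Then g(x) = 4·L_0(x) - 116·L_1(x) - 466·L_2(x) - 2462·L_3(x).
Expanding and collecting terms gives g(x) = -3x^3 - 3x^2 - 4x + 4.
Check: g(5) = -466. ✓

g(x) = -3x^3 - 3x^2 - 4x + 4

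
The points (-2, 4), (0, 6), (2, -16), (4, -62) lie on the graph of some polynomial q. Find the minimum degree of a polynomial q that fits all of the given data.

2

Forward differences of the values at u = -2, 0, 2, 4:
  q  : 4  6  -16  -62
  Δ  : 2  -22  -46
  Δ^2: -24  -24
  Δ^3: 0
The second differences are constant (-24) and nonzero, while all higher differences vanish, so the minimal degree is 2.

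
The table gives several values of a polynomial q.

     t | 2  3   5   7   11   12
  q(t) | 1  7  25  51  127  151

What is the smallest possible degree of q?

Divided differences on the nodes 2, 3, 5, 7, 11, 12:
  order 0: 1  7  25  51  127  151
  order 1: 6  9  13  19  24
  order 2: 1  1  1  1
  order 3: 0  0  0
  order 4: 0  0
  order 5: 0
The order-2 divided differences are all 1 (nonzero) and every higher order vanishes, so the data lies on a polynomial of degree exactly 2.

2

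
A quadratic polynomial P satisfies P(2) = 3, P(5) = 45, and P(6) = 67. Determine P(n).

P(n) = 2n^2 - 5

Write P(n) = an^2 + bn + c. Substituting each data point gives a linear system:
  4a + 2b + c = 3
  25a + 5b + c = 45
  36a + 6b + c = 67
Solving the system yields a = 2, b = 0, c = -5.
So P(n) = 2n^2 - 5.
Check: P(6) = 67. ✓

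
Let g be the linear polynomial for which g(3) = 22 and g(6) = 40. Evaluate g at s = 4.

Write g(s) = as + b. Substituting each data point gives a linear system:
  3a + b = 22
  6a + b = 40
Solving the system yields a = 6, b = 4.
So g(s) = 6s + 4.
Then g(4) = 28.

28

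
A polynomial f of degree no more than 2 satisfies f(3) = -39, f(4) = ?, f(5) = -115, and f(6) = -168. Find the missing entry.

The 3 known points determine the degree-2 polynomial uniquely.
Write f(s) = as^2 + bs + c. Substituting each data point gives a linear system:
  9a + 3b + c = -39
  25a + 5b + c = -115
  36a + 6b + c = -168
Solving the system yields a = -5, b = 2, c = 0.
So f(s) = -5s^2 + 2s.
Then f(4) = -72.

-72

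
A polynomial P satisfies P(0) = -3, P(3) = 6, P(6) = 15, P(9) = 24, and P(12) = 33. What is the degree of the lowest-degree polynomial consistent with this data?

Forward differences of the values at n = 0, 3, 6, 9, 12:
  P  : -3  6  15  24  33
  Δ  : 9  9  9  9
  Δ^2: 0  0  0
  Δ^3: 0  0
  Δ^4: 0
The first differences are constant (9) and nonzero, while all higher differences vanish, so the minimal degree is 1.

1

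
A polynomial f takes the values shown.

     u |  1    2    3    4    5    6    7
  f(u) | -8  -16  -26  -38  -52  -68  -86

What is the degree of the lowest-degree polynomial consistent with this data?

2

Forward differences of the values at u = 1, 2, 3, 4, 5, 6, 7:
  f  : -8  -16  -26  -38  -52  -68  -86
  Δ  : -8  -10  -12  -14  -16  -18
  Δ^2: -2  -2  -2  -2  -2
  Δ^3: 0  0  0  0
  Δ^4: 0  0  0
  Δ^5: 0  0
  Δ^6: 0
The second differences are constant (-2) and nonzero, while all higher differences vanish, so the minimal degree is 2.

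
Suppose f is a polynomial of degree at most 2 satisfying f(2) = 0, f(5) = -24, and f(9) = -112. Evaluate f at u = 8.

-84

Write f(u) = au^2 + bu + c. Substituting each data point gives a linear system:
  4a + 2b + c = 0
  25a + 5b + c = -24
  81a + 9b + c = -112
Solving the system yields a = -2, b = 6, c = -4.
So f(u) = -2u² + 6u - 4.
Then f(8) = -84.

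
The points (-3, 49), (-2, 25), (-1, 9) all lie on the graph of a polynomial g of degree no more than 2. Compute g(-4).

Forward differences of the values at x = -3, -2, -1:
  g  : 49  25  9
  Δ  : -24  -16
  Δ^2: 8
The second differences are constant, confirming degree 2.
Interpolating (Newton forward form) and evaluating at x = -4 gives g(-4) = 81.

81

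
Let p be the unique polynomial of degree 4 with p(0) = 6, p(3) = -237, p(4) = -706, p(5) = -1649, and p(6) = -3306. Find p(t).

Write p(t) = at^4 + bt^3 + ct^2 + dt + e. Substituting each data point gives a linear system:
  e = 6
  81a + 27b + 9c + 3d + e = -237
  256a + 64b + 16c + 4d + e = -706
  625a + 125b + 25c + 5d + e = -1649
  1296a + 216b + 36c + 6d + e = -3306
Solving the system yields a = -2, b = -4, c = 5, d = -6, e = 6.
So p(t) = -2t^4 - 4t^3 + 5t^2 - 6t + 6.
Check: p(4) = -706. ✓

p(t) = -2t^4 - 4t^3 + 5t^2 - 6t + 6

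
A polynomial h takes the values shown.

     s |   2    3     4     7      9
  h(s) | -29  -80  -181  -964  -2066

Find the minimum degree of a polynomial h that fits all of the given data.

3

Divided differences on the nodes 2, 3, 4, 7, 9:
  order 0: -29  -80  -181  -964  -2066
  order 1: -51  -101  -261  -551
  order 2: -25  -40  -58
  order 3: -3  -3
  order 4: 0
The order-3 divided differences are all -3 (nonzero) and every higher order vanishes, so the data lies on a polynomial of degree exactly 3.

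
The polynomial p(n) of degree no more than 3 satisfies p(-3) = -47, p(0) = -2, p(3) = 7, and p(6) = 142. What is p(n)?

p(n) = n^3 - 2n^2 - 2

Write p(n) = an^3 + bn^2 + cn + d. Substituting each data point gives a linear system:
  -27a + 9b - 3c + d = -47
  d = -2
  27a + 9b + 3c + d = 7
  216a + 36b + 6c + d = 142
Solving the system yields a = 1, b = -2, c = 0, d = -2.
So p(n) = n^3 - 2n^2 - 2.
Check: p(6) = 142. ✓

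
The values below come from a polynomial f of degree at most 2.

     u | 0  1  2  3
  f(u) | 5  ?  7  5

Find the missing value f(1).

On equispaced nodes a degree-2 polynomial has vanishing third forward difference, so
  - f(0) + 3·f(1) - 3·f(2) + f(3) = 0.
Substituting the known values and solving for f(1):
  3·f(1) = 21
  f(1) = 7.

7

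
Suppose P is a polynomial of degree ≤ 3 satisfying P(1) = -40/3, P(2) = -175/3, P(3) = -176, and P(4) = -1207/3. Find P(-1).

8/3

Forward differences of the values at u = 1, 2, 3, 4:
  P  : -40/3  -175/3  -176  -1207/3
  Δ  : -45  -353/3  -679/3
  Δ^2: -218/3  -326/3
  Δ^3: -36
The third differences are constant, confirming degree 3.
Interpolating (Newton forward form) and evaluating at u = -1 gives P(-1) = 8/3.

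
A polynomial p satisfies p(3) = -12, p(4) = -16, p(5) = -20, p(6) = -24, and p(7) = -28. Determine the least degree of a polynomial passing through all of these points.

1

Forward differences of the values at t = 3, 4, 5, 6, 7:
  p  : -12  -16  -20  -24  -28
  Δ  : -4  -4  -4  -4
  Δ^2: 0  0  0
  Δ^3: 0  0
  Δ^4: 0
The first differences are constant (-4) and nonzero, while all higher differences vanish, so the minimal degree is 1.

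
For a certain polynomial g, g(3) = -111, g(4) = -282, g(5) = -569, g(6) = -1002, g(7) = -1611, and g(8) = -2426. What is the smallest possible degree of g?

3

Forward differences of the values at u = 3, 4, 5, 6, 7, 8:
  g  : -111  -282  -569  -1002  -1611  -2426
  Δ  : -171  -287  -433  -609  -815
  Δ^2: -116  -146  -176  -206
  Δ^3: -30  -30  -30
  Δ^4: 0  0
  Δ^5: 0
The third differences are constant (-30) and nonzero, while all higher differences vanish, so the minimal degree is 3.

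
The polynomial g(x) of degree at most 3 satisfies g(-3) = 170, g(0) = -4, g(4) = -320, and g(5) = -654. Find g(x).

Write g(x) = ax^3 + bx^2 + cx + d. Substituting each data point gives a linear system:
  -27a + 9b - 3c + d = 170
  d = -4
  64a + 16b + 4c + d = -320
  125a + 25b + 5c + d = -654
Solving the system yields a = -6, b = 3, c = 5, d = -4.
So g(x) = -6x^3 + 3x^2 + 5x - 4.
Check: g(4) = -320. ✓

g(x) = -6x^3 + 3x^2 + 5x - 4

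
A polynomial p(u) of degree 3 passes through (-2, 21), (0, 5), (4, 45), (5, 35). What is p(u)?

Write p(u) = au^3 + bu^2 + cu + d. Substituting each data point gives a linear system:
  -8a + 4b - 2c + d = 21
  d = 5
  64a + 16b + 4c + d = 45
  125a + 25b + 5c + d = 35
Solving the system yields a = -1, b = 5, c = 6, d = 5.
So p(u) = -u^3 + 5u^2 + 6u + 5.
Check: p(-2) = 21. ✓

p(u) = -u^3 + 5u^2 + 6u + 5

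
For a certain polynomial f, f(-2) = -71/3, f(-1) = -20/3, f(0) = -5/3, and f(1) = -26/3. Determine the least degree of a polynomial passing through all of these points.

Forward differences of the values at s = -2, -1, 0, 1:
  f  : -71/3  -20/3  -5/3  -26/3
  Δ  : 17  5  -7
  Δ^2: -12  -12
  Δ^3: 0
The second differences are constant (-12) and nonzero, while all higher differences vanish, so the minimal degree is 2.

2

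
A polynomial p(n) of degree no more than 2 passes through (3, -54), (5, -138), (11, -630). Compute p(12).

Using the Lagrange interpolation formula with nodes 3, 5, 11:
  L_0(n) = (n - 5)(n - 11) / 16
  L_1(n) = (n - 3)(n - 11) / -12
  L_2(n) = (n - 3)(n - 5) / 48
Then p(n) = -54·L_0(n) - 138·L_1(n) - 630·L_2(n).
Expanding and collecting terms gives p(n) = -5n^2 - 2n - 3.
Evaluating at n = 12: p(12) = -747.

-747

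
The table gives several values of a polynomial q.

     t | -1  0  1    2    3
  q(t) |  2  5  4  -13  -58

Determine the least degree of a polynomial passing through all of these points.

3

Forward differences of the values at t = -1, 0, 1, 2, 3:
  q  : 2  5  4  -13  -58
  Δ  : 3  -1  -17  -45
  Δ^2: -4  -16  -28
  Δ^3: -12  -12
  Δ^4: 0
The third differences are constant (-12) and nonzero, while all higher differences vanish, so the minimal degree is 3.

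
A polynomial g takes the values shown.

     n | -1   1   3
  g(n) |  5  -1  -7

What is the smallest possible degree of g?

1

Forward differences of the values at n = -1, 1, 3:
  g  : 5  -1  -7
  Δ  : -6  -6
  Δ^2: 0
The first differences are constant (-6) and nonzero, while all higher differences vanish, so the minimal degree is 1.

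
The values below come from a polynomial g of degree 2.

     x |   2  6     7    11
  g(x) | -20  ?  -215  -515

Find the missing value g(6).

The 3 known points determine the degree-2 polynomial uniquely.
Write g(x) = ax^2 + bx + c. Substituting each data point gives a linear system:
  4a + 2b + c = -20
  49a + 7b + c = -215
  121a + 11b + c = -515
Solving the system yields a = -4, b = -3, c = 2.
So g(x) = -4x^2 - 3x + 2.
Then g(6) = -160.

-160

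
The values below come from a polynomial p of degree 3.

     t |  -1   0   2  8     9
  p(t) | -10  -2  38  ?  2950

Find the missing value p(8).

The 4 known points determine the degree-3 polynomial uniquely.
Write p(t) = at^3 + bt^2 + ct + d. Substituting each data point gives a linear system:
  -a + b - c + d = -10
  d = -2
  8a + 4b + 2c + d = 38
  729a + 81b + 9c + d = 2950
Solving the system yields a = 4, b = 0, c = 4, d = -2.
So p(t) = 4t^3 + 4t - 2.
Then p(8) = 2078.

2078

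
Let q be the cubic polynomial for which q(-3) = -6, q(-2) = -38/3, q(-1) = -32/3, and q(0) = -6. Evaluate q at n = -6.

126

Write q(n) = an^3 + bn^2 + cn + d. Substituting each data point gives a linear system:
  -27a + 9b - 3c + d = -6
  -8a + 4b - 2c + d = -38/3
  -a + b - c + d = -32/3
  d = -6
Solving the system yields a = -1, b = -5/3, c = 4, d = -6.
So q(n) = -n^3 - (5/3)n^2 + 4n - 6.
Then q(-6) = 126.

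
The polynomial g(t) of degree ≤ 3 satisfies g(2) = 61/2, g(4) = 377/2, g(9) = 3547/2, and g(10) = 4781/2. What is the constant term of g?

Write g(t) = at^3 + bt^2 + ct + d. Substituting each data point gives a linear system:
  8a + 4b + 2c + d = 61/2
  64a + 16b + 4c + d = 377/2
  729a + 81b + 9c + d = 3547/2
  1000a + 100b + 10c + d = 4781/2
Solving the system yields a = 2, b = 4, c = -1, d = 1/2.
So g(t) = 2t³ + 4t² - t + 1/2.
The constant term is 1/2.

1/2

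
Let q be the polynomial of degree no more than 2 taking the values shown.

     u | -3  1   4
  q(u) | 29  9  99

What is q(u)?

q(u) = 5u^2 + 5u - 1

Write q(u) = au^2 + bu + c. Substituting each data point gives a linear system:
  9a - 3b + c = 29
  a + b + c = 9
  16a + 4b + c = 99
Solving the system yields a = 5, b = 5, c = -1.
So q(u) = 5u^2 + 5u - 1.
Check: q(-3) = 29. ✓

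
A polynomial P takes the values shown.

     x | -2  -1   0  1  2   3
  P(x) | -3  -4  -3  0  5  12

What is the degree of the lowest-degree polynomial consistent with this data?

2

Forward differences of the values at x = -2, -1, 0, 1, 2, 3:
  P  : -3  -4  -3  0  5  12
  Δ  : -1  1  3  5  7
  Δ^2: 2  2  2  2
  Δ^3: 0  0  0
  Δ^4: 0  0
  Δ^5: 0
The second differences are constant (2) and nonzero, while all higher differences vanish, so the minimal degree is 2.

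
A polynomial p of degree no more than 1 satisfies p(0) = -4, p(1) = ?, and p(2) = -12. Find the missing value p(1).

The 2 known points determine the degree-1 polynomial uniquely.
Write p(t) = at + b. Substituting each data point gives a linear system:
  b = -4
  2a + b = -12
Solving the system yields a = -4, b = -4.
So p(t) = -4t - 4.
Then p(1) = -8.

-8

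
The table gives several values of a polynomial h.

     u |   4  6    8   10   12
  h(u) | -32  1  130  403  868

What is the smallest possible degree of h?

3

Forward differences of the values at u = 4, 6, 8, 10, 12:
  h  : -32  1  130  403  868
  Δ  : 33  129  273  465
  Δ^2: 96  144  192
  Δ^3: 48  48
  Δ^4: 0
The third differences are constant (48) and nonzero, while all higher differences vanish, so the minimal degree is 3.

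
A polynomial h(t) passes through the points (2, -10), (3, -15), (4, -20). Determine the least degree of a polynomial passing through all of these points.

Forward differences of the values at t = 2, 3, 4:
  h  : -10  -15  -20
  Δ  : -5  -5
  Δ^2: 0
The first differences are constant (-5) and nonzero, while all higher differences vanish, so the minimal degree is 1.

1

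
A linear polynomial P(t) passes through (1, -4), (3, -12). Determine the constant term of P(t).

0

Write P(t) = at + b. Substituting each data point gives a linear system:
  a + b = -4
  3a + b = -12
Solving the system yields a = -4, b = 0.
So P(t) = -4t.
The constant term is 0.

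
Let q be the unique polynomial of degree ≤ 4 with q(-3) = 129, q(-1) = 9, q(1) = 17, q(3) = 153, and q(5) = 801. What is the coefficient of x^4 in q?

1

Write q(x) = ax^4 + bx^3 + cx^2 + dx + e. Substituting each data point gives a linear system:
  81a - 27b + 9c - 3d + e = 129
  a - b + c - d + e = 9
  a + b + c + d + e = 17
  81a + 27b + 9c + 3d + e = 153
  625a + 125b + 25c + 5d + e = 801
Solving the system yields a = 1, b = 0, c = 6, d = 4, e = 6.
So q(x) = x^4 + 6x^2 + 4x + 6.
The leading coefficient is 1.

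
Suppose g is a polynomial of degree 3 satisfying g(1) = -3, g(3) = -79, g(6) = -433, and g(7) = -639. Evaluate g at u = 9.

Write g(u) = au^3 + bu^2 + cu + d. Substituting each data point gives a linear system:
  a + b + c + d = -3
  27a + 9b + 3c + d = -79
  216a + 36b + 6c + d = -433
  343a + 49b + 7c + d = -639
Solving the system yields a = -1, b = -6, c = -1, d = 5.
So g(u) = -u^3 - 6u^2 - u + 5.
Then g(9) = -1219.

-1219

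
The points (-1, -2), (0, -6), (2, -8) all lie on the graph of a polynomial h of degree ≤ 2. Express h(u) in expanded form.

h(u) = u^2 - 3u - 6

Write h(u) = au^2 + bu + c. Substituting each data point gives a linear system:
  a - b + c = -2
  c = -6
  4a + 2b + c = -8
Solving the system yields a = 1, b = -3, c = -6.
So h(u) = u^2 - 3u - 6.
Check: h(-1) = -2. ✓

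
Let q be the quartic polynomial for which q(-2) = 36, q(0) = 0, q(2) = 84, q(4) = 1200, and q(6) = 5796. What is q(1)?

6

Using the Lagrange interpolation formula with nodes -2, 0, 2, 4, 6:
  L_0(t) = t(t - 2)(t - 4)(t - 6) / 384
  L_1(t) = (t + 2)(t - 2)(t - 4)(t - 6) / -96
  L_2(t) = (t + 2)t(t - 4)(t - 6) / 64
  L_3(t) = (t + 2)t(t - 2)(t - 6) / -96
  L_4(t) = (t + 2)t(t - 2)(t - 4) / 384
Then q(t) = 36·L_0(t) + 0·L_1(t) + 84·L_2(t) + 1200·L_3(t) + 5796·L_4(t).
Expanding and collecting terms gives q(t) = 4t^4 + 3t^3 - t^2.
Evaluating at t = 1: q(1) = 6.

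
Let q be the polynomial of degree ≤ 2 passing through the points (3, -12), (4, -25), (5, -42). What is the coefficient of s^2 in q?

Write q(s) = as^2 + bs + c. Substituting each data point gives a linear system:
  9a + 3b + c = -12
  16a + 4b + c = -25
  25a + 5b + c = -42
Solving the system yields a = -2, b = 1, c = 3.
So q(s) = -2s² + s + 3.
The leading coefficient is -2.

-2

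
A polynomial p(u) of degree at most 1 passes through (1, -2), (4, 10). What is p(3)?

6

Write p(u) = au + b. Substituting each data point gives a linear system:
  a + b = -2
  4a + b = 10
Solving the system yields a = 4, b = -6.
So p(u) = 4u - 6.
Then p(3) = 6.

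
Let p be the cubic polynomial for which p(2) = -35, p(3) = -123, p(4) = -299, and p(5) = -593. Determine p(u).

p(u) = -5u^3 + u^2 + 2u - 3

Write p(u) = au^3 + bu^2 + cu + d. Substituting each data point gives a linear system:
  8a + 4b + 2c + d = -35
  27a + 9b + 3c + d = -123
  64a + 16b + 4c + d = -299
  125a + 25b + 5c + d = -593
Solving the system yields a = -5, b = 1, c = 2, d = -3.
So p(u) = -5u³ + u² + 2u - 3.
Check: p(2) = -35. ✓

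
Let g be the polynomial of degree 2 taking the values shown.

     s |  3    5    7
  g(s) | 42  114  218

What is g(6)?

Forward differences of the values at s = 3, 5, 7:
  g  : 42  114  218
  Δ  : 72  104
  Δ^2: 32
The second differences are constant, confirming degree 2.
Interpolating (Newton forward form) and evaluating at s = 6 gives g(6) = 162.

162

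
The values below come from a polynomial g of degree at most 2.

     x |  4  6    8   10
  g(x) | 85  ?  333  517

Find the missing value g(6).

189

The 3 known points determine the degree-2 polynomial uniquely.
Write g(x) = ax^2 + bx + c. Substituting each data point gives a linear system:
  16a + 4b + c = 85
  64a + 8b + c = 333
  100a + 10b + c = 517
Solving the system yields a = 5, b = 2, c = -3.
So g(x) = 5x^2 + 2x - 3.
Then g(6) = 189.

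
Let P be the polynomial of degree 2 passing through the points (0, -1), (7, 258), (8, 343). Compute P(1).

Write P(s) = as^2 + bs + c. Substituting each data point gives a linear system:
  c = -1
  49a + 7b + c = 258
  64a + 8b + c = 343
Solving the system yields a = 6, b = -5, c = -1.
So P(s) = 6s^2 - 5s - 1.
Then P(1) = 0.

0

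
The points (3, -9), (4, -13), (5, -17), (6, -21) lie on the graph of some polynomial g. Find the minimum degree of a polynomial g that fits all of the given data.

Forward differences of the values at t = 3, 4, 5, 6:
  g  : -9  -13  -17  -21
  Δ  : -4  -4  -4
  Δ^2: 0  0
  Δ^3: 0
The first differences are constant (-4) and nonzero, while all higher differences vanish, so the minimal degree is 1.

1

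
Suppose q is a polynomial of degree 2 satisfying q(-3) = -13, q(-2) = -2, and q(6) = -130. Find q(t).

q(t) = -3t^2 - 4t + 2

Write q(t) = at^2 + bt + c. Substituting each data point gives a linear system:
  9a - 3b + c = -13
  4a - 2b + c = -2
  36a + 6b + c = -130
Solving the system yields a = -3, b = -4, c = 2.
So q(t) = -3t^2 - 4t + 2.
Check: q(6) = -130. ✓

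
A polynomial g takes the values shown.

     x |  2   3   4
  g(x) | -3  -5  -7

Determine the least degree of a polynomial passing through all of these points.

1

Forward differences of the values at x = 2, 3, 4:
  g  : -3  -5  -7
  Δ  : -2  -2
  Δ^2: 0
The first differences are constant (-2) and nonzero, while all higher differences vanish, so the minimal degree is 1.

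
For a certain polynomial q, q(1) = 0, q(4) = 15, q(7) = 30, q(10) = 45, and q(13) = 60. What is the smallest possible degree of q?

Forward differences of the values at u = 1, 4, 7, 10, 13:
  q  : 0  15  30  45  60
  Δ  : 15  15  15  15
  Δ^2: 0  0  0
  Δ^3: 0  0
  Δ^4: 0
The first differences are constant (15) and nonzero, while all higher differences vanish, so the minimal degree is 1.

1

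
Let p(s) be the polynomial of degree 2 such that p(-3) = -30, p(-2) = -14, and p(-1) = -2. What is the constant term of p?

Write p(s) = as^2 + bs + c. Substituting each data point gives a linear system:
  9a - 3b + c = -30
  4a - 2b + c = -14
  a - b + c = -2
Solving the system yields a = -2, b = 6, c = 6.
So p(s) = -2s^2 + 6s + 6.
The constant term is 6.

6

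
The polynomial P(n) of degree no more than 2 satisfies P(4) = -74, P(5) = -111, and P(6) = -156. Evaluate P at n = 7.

-209

Forward differences of the values at n = 4, 5, 6:
  P  : -74  -111  -156
  Δ  : -37  -45
  Δ^2: -8
The second differences are constant, confirming degree 2.
Interpolating (Newton forward form) and evaluating at n = 7 gives P(7) = -209.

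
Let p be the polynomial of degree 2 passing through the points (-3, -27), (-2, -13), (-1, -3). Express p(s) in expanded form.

p(s) = -2s^2 + 4s + 3

Write p(s) = as^2 + bs + c. Substituting each data point gives a linear system:
  9a - 3b + c = -27
  4a - 2b + c = -13
  a - b + c = -3
Solving the system yields a = -2, b = 4, c = 3.
So p(s) = -2s^2 + 4s + 3.
Check: p(-3) = -27. ✓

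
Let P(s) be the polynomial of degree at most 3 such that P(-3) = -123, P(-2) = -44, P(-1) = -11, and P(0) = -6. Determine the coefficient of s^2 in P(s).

-5

Write P(s) = as^3 + bs^2 + cs + d. Substituting each data point gives a linear system:
  -27a + 9b - 3c + d = -123
  -8a + 4b - 2c + d = -44
  -a + b - c + d = -11
  d = -6
Solving the system yields a = 3, b = -5, c = -3, d = -6.
So P(s) = 3s³ - 5s² - 3s - 6.
The coefficient of s^2 is -5.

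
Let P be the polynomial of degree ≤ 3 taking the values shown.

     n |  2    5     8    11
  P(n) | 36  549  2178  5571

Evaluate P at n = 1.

1

Using the Lagrange interpolation formula with nodes 2, 5, 8, 11:
  L_0(n) = (n - 5)(n - 8)(n - 11) / -162
  L_1(n) = (n - 2)(n - 8)(n - 11) / 54
  L_2(n) = (n - 2)(n - 5)(n - 11) / -54
  L_3(n) = (n - 2)(n - 5)(n - 8) / 162
Then P(n) = 36·L_0(n) + 549·L_1(n) + 2178·L_2(n) + 5571·L_3(n).
Expanding and collecting terms gives P(n) = 4n^3 + 2n^2 + n - 6.
Evaluating at n = 1: P(1) = 1.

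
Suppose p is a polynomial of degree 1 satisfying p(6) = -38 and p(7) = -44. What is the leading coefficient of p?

Write p(n) = an + b. Substituting each data point gives a linear system:
  6a + b = -38
  7a + b = -44
Solving the system yields a = -6, b = -2.
So p(n) = -6n - 2.
The leading coefficient is -6.

-6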